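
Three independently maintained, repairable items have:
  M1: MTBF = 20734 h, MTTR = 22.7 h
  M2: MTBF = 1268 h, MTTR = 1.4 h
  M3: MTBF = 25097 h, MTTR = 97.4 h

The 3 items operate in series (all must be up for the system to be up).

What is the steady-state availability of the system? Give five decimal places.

A(M1) = MTBF/(MTBF+MTTR) = 20734/(20734+22.7) = 0.998906
A(M2) = MTBF/(MTBF+MTTR) = 1268/(1268+1.4) = 0.998897
A(M3) = MTBF/(MTBF+MTTR) = 25097/(25097+97.4) = 0.996134
Series availability: 0.998906 × 0.998897 × 0.996134 = 0.99395

0.99395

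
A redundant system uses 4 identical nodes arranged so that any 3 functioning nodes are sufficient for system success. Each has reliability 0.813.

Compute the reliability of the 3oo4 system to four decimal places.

0.8388

R = Σ_{i=3}^{4} C(4,i) p^i (1−p)^{4−i} with p = 0.813
C(4,3)·0.813^3·0.187^1 = 0.401951
C(4,4)·0.813^4·0.187^0 = 0.436880
Sum = 0.8388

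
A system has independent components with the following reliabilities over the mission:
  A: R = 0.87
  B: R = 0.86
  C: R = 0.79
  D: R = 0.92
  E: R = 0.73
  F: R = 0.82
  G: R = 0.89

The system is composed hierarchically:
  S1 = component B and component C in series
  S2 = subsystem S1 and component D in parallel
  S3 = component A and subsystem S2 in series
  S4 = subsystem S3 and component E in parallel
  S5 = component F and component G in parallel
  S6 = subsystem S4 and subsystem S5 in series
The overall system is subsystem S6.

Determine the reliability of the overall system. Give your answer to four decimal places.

0.9399

Series (B and C): 0.860000 × 0.790000 = 0.679400
Parallel ([0.679400] and D): 1 − (1 − 0.679400)(1 − 0.920000) = 0.974352
Series (A and [0.974352]): 0.870000 × 0.974352 = 0.847686
Parallel ([0.847686] and E): 1 − (1 − 0.847686)(1 − 0.730000) = 0.958875
Parallel (F and G): 1 − (1 − 0.820000)(1 − 0.890000) = 0.980200
Series ([0.958875] and [0.980200]): 0.958875 × 0.980200 = 0.9399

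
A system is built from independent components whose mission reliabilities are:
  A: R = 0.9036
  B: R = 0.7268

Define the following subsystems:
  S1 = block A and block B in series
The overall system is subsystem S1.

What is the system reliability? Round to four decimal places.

Series (A and B): 0.903600 × 0.726800 = 0.6567

0.6567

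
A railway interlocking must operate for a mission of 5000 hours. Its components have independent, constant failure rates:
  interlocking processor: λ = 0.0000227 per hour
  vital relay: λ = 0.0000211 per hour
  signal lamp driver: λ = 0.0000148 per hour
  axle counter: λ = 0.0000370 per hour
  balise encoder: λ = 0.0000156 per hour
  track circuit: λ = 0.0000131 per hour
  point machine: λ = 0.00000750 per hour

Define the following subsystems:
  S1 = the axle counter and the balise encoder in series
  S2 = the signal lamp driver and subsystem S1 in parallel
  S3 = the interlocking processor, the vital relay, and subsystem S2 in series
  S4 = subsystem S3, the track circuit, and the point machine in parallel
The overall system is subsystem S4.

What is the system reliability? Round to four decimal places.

R(interlocking processor) = exp(−0.0000227 × 5000) = 0.892704
R(vital relay) = exp(−0.0000211 × 5000) = 0.899874
R(signal lamp driver) = exp(−0.0000148 × 5000) = 0.928672
R(axle counter) = exp(−0.0000370 × 5000) = 0.831104
R(balise encoder) = exp(−0.0000156 × 5000) = 0.924964
R(track circuit) = exp(−0.0000131 × 5000) = 0.936599
R(point machine) = exp(−0.00000750 × 5000) = 0.963194
Series (axle counter and balise encoder): 0.831104 × 0.924964 = 0.768741
Parallel (signal lamp driver and [0.768741]): 1 − (1 − 0.928672)(1 − 0.768741) = 0.983505
Series (interlocking processor, vital relay, and [0.983505]): 0.892704 × 0.899874 × 0.983505 = 0.790070
Parallel ([0.790070], track circuit, and point machine): 1 − (1 − 0.790070)(1 − 0.936599)(1 − 0.963194) = 0.9995

0.9995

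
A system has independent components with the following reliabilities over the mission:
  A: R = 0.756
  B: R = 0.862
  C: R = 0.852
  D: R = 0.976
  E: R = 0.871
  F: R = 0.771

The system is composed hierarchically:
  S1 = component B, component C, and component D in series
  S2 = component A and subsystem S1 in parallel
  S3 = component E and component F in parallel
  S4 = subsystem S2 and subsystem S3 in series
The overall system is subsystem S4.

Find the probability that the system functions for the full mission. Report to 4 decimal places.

Series (B, C, and D): 0.862000 × 0.852000 × 0.976000 = 0.716798
Parallel (A and [0.716798]): 1 − (1 − 0.756000)(1 − 0.716798) = 0.930899
Parallel (E and F): 1 − (1 − 0.871000)(1 − 0.771000) = 0.970459
Series ([0.930899] and [0.970459]): 0.930899 × 0.970459 = 0.9034

0.9034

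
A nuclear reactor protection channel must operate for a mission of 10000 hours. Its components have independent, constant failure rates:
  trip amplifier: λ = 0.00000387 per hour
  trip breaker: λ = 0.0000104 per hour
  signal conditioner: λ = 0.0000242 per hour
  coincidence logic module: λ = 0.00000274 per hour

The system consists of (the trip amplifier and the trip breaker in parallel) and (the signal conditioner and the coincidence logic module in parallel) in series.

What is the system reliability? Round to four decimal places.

R(trip amplifier) = exp(−0.00000387 × 10000) = 0.962039
R(trip breaker) = exp(−0.0000104 × 10000) = 0.901225
R(signal conditioner) = exp(−0.0000242 × 10000) = 0.785056
R(coincidence logic module) = exp(−0.00000274 × 10000) = 0.972972
Parallel (trip amplifier and trip breaker): 1 − (1 − 0.962039)(1 − 0.901225) = 0.996250
Parallel (signal conditioner and coincidence logic module): 1 − (1 − 0.785056)(1 − 0.972972) = 0.994190
Series ([0.996250] and [0.994190]): 0.996250 × 0.994190 = 0.9905

0.9905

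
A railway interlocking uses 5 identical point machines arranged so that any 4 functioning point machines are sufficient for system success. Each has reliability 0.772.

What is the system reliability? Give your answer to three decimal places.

0.679

R = Σ_{i=4}^{5} C(5,i) p^i (1−p)^{5−i} with p = 0.772
C(5,4)·0.772^4·0.228^1 = 0.40492
C(5,5)·0.772^5·0.228^0 = 0.27421
Sum = 0.679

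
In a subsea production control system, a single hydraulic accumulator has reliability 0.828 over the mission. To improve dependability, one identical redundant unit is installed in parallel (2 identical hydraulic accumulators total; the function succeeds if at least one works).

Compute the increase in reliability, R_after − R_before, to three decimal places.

R_before = 0.828
R_after = 1 − (1 − 0.828)^2 = 0.970
ΔR = 0.970 − 0.828 = 0.142

0.142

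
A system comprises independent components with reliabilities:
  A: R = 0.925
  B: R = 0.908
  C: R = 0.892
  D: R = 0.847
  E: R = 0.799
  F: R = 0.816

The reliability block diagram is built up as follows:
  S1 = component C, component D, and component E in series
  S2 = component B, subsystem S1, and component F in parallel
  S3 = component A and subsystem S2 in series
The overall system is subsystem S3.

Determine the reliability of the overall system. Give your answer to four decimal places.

Series (C, D, and E): 0.892000 × 0.847000 × 0.799000 = 0.603664
Parallel (B, [0.603664], and F): 1 − (1 − 0.908000)(1 − 0.603664)(1 − 0.816000) = 0.993291
Series (A and [0.993291]): 0.925000 × 0.993291 = 0.9188

0.9188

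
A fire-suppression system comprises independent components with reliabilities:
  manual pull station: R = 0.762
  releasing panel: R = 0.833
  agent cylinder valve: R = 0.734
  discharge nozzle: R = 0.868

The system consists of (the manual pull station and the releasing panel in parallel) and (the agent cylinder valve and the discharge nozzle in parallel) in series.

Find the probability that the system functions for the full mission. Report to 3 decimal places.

Parallel (manual pull station and releasing panel): 1 − (1 − 0.76200)(1 − 0.83300) = 0.96025
Parallel (agent cylinder valve and discharge nozzle): 1 − (1 − 0.73400)(1 − 0.86800) = 0.96489
Series ([0.96025] and [0.96489]): 0.96025 × 0.96489 = 0.927

0.927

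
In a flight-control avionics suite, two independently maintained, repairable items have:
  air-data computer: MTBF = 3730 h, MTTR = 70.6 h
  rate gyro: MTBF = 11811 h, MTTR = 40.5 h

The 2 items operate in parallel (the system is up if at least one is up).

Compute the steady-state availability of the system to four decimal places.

A(air-data computer) = MTBF/(MTBF+MTTR) = 3730/(3730+70.6) = 0.981424
A(rate gyro) = MTBF/(MTBF+MTTR) = 11811/(11811+40.5) = 0.996583
Parallel availability: 1 − (1 − 0.981424)(1 − 0.996583) = 0.9999

0.9999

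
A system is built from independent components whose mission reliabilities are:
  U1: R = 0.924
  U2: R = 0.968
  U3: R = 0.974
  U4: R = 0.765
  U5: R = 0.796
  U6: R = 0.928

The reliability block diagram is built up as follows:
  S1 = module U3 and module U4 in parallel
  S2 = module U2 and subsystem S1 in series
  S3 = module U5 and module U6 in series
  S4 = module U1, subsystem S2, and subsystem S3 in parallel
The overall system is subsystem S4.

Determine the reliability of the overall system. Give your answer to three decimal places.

Parallel (U3 and U4): 1 − (1 − 0.97400)(1 − 0.76500) = 0.99389
Series (U2 and [0.99389]): 0.96800 × 0.99389 = 0.96209
Series (U5 and U6): 0.79600 × 0.92800 = 0.73869
Parallel (U1, [0.96209], and [0.73869]): 1 − (1 − 0.92400)(1 − 0.96209)(1 − 0.73869) = 0.999

0.999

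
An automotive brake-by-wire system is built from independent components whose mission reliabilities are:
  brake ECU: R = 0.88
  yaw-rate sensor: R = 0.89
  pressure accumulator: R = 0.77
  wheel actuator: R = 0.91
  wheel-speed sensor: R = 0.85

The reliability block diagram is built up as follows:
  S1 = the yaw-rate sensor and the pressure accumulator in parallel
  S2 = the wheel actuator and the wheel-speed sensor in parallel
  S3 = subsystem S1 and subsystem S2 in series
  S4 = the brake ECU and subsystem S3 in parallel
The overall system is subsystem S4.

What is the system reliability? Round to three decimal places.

0.995

Parallel (yaw-rate sensor and pressure accumulator): 1 − (1 − 0.89000)(1 − 0.77000) = 0.97470
Parallel (wheel actuator and wheel-speed sensor): 1 − (1 − 0.91000)(1 − 0.85000) = 0.98650
Series ([0.97470] and [0.98650]): 0.97470 × 0.98650 = 0.96154
Parallel (brake ECU and [0.96154]): 1 − (1 − 0.88000)(1 − 0.96154) = 0.995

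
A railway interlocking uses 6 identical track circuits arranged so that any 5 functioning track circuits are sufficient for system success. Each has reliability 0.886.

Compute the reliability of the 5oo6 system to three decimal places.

0.857

R = Σ_{i=5}^{6} C(6,i) p^i (1−p)^{6−i} with p = 0.886
C(6,5)·0.886^5·0.114^1 = 0.37344
C(6,6)·0.886^6·0.114^0 = 0.48373
Sum = 0.857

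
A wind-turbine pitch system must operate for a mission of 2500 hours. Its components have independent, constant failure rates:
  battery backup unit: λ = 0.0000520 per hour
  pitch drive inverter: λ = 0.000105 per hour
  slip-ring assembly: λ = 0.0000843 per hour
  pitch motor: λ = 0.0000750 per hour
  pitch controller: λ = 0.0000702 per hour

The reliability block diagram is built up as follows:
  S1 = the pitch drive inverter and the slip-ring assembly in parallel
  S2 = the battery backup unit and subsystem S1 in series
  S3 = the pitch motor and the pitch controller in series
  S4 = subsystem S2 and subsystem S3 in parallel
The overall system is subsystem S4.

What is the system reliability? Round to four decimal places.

R(battery backup unit) = exp(−0.0000520 × 2500) = 0.878095
R(pitch drive inverter) = exp(−0.000105 × 2500) = 0.769126
R(slip-ring assembly) = exp(−0.0000843 × 2500) = 0.809977
R(pitch motor) = exp(−0.0000750 × 2500) = 0.829029
R(pitch controller) = exp(−0.0000702 × 2500) = 0.839037
Parallel (pitch drive inverter and slip-ring assembly): 1 − (1 − 0.769126)(1 − 0.809977) = 0.956129
Series (battery backup unit and [0.956129]): 0.878095 × 0.956129 = 0.839572
Series (pitch motor and pitch controller): 0.829029 × 0.839037 = 0.695586
Parallel ([0.839572] and [0.695586]): 1 − (1 − 0.839572)(1 − 0.695586) = 0.9512

0.9512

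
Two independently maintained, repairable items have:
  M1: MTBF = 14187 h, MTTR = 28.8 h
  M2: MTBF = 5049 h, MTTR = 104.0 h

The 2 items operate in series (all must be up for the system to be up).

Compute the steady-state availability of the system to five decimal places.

A(M1) = MTBF/(MTBF+MTTR) = 14187/(14187+28.8) = 0.997974
A(M2) = MTBF/(MTBF+MTTR) = 5049/(5049+104.0) = 0.979818
Series availability: 0.997974 × 0.979818 = 0.97783

0.97783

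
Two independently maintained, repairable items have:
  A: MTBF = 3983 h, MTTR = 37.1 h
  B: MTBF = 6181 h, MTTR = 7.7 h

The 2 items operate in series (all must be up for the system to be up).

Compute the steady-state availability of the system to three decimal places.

A(A) = MTBF/(MTBF+MTTR) = 3983/(3983+37.1) = 0.990771
A(B) = MTBF/(MTBF+MTTR) = 6181/(6181+7.7) = 0.998756
Series availability: 0.990771 × 0.998756 = 0.990

0.990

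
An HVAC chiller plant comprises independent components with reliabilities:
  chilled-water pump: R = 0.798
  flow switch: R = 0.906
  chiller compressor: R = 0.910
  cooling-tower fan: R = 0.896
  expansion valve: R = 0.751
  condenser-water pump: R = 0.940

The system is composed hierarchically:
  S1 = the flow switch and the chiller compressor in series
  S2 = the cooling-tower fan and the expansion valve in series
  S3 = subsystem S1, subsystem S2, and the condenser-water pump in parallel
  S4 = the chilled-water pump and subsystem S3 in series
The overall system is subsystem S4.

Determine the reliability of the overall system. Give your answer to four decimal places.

Series (flow switch and chiller compressor): 0.906000 × 0.910000 = 0.824460
Series (cooling-tower fan and expansion valve): 0.896000 × 0.751000 = 0.672896
Parallel ([0.824460], [0.672896], and condenser-water pump): 1 − (1 − 0.824460)(1 − 0.672896)(1 − 0.940000) = 0.996555
Series (chilled-water pump and [0.996555]): 0.798000 × 0.996555 = 0.7953

0.7953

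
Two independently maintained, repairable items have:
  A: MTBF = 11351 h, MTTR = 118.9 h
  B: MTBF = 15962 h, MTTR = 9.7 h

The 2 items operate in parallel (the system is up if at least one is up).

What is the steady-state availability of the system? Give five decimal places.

0.99999

A(A) = MTBF/(MTBF+MTTR) = 11351/(11351+118.9) = 0.989634
A(B) = MTBF/(MTBF+MTTR) = 15962/(15962+9.7) = 0.999393
Parallel availability: 1 − (1 − 0.989634)(1 − 0.999393) = 0.99999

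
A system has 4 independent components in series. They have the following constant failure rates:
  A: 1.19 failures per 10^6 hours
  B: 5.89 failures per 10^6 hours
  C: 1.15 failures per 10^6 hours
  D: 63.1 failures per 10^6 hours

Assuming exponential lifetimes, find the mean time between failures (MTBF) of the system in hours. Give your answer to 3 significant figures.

Series of exponential components: λ_sys = Σ λ_i
λ_sys = 0.00000119 + 0.00000589 + 0.00000115 + 0.0000631 = 7.1330e-05 /h
MTBF = 1 / λ_sys = 14000 h

14000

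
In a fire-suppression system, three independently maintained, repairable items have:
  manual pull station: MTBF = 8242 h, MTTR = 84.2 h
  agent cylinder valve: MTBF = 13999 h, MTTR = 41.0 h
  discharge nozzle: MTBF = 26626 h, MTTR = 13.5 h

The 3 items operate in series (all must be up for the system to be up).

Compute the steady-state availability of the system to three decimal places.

A(manual pull station) = MTBF/(MTBF+MTTR) = 8242/(8242+84.2) = 0.989887
A(agent cylinder valve) = MTBF/(MTBF+MTTR) = 13999/(13999+41.0) = 0.997080
A(discharge nozzle) = MTBF/(MTBF+MTTR) = 26626/(26626+13.5) = 0.999493
Series availability: 0.989887 × 0.997080 × 0.999493 = 0.986

0.986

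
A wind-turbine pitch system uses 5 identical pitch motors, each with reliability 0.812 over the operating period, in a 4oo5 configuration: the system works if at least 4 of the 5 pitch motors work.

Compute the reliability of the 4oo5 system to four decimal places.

0.7617

R = Σ_{i=4}^{5} C(5,i) p^i (1−p)^{5−i} with p = 0.812
C(5,4)·0.812^4·0.188^1 = 0.408650
C(5,5)·0.812^5·0.188^0 = 0.353004
Sum = 0.7617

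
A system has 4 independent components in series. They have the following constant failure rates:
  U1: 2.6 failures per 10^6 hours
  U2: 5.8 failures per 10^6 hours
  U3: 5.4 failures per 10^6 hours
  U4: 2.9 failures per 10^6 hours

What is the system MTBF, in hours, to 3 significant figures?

Series of exponential components: λ_sys = Σ λ_i
λ_sys = 0.0000026 + 0.0000058 + 0.0000054 + 0.0000029 = 1.6700e-05 /h
MTBF = 1 / λ_sys = 59900 h

59900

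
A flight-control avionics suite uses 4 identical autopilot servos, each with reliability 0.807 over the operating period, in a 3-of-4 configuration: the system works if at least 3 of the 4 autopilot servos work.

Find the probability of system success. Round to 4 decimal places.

R = Σ_{i=3}^{4} C(4,i) p^i (1−p)^{4−i} with p = 0.807
C(4,3)·0.807^3·0.193^1 = 0.405731
C(4,4)·0.807^4·0.193^0 = 0.424125
Sum = 0.8299

0.8299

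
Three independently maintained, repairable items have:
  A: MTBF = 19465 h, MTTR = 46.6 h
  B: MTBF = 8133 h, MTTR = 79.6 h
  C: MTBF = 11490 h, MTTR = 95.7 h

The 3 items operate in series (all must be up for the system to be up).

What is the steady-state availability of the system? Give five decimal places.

A(A) = MTBF/(MTBF+MTTR) = 19465/(19465+46.6) = 0.997612
A(B) = MTBF/(MTBF+MTTR) = 8133/(8133+79.6) = 0.990308
A(C) = MTBF/(MTBF+MTTR) = 11490/(11490+95.7) = 0.991740
Series availability: 0.997612 × 0.990308 × 0.991740 = 0.97978

0.97978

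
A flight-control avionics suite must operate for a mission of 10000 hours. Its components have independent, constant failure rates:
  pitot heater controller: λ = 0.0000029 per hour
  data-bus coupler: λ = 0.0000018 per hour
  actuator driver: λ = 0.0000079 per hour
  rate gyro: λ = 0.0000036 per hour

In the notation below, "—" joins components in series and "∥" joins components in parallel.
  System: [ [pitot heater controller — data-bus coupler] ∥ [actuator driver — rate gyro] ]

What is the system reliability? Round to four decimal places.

R(pitot heater controller) = exp(−0.0000029 × 10000) = 0.971416
R(data-bus coupler) = exp(−0.0000018 × 10000) = 0.982161
R(actuator driver) = exp(−0.0000079 × 10000) = 0.924040
R(rate gyro) = exp(−0.0000036 × 10000) = 0.964640
Series (pitot heater controller and data-bus coupler): 0.971416 × 0.982161 = 0.954087
Series (actuator driver and rate gyro): 0.924040 × 0.964640 = 0.891366
Parallel ([0.954087] and [0.891366]): 1 − (1 − 0.954087)(1 − 0.891366) = 0.9950

0.9950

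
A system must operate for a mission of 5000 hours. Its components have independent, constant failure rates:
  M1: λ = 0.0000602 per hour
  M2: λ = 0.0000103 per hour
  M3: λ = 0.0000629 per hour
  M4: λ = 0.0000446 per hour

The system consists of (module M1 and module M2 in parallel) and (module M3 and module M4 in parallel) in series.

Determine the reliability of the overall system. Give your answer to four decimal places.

0.9337

R(M1) = exp(−0.0000602 × 5000) = 0.740078
R(M2) = exp(−0.0000103 × 5000) = 0.949804
R(M3) = exp(−0.0000629 × 5000) = 0.730154
R(M4) = exp(−0.0000446 × 5000) = 0.800115
Parallel (M1 and M2): 1 − (1 − 0.740078)(1 − 0.949804) = 0.986953
Parallel (M3 and M4): 1 − (1 − 0.730154)(1 − 0.800115) = 0.946062
Series ([0.986953] and [0.946062]): 0.986953 × 0.946062 = 0.9337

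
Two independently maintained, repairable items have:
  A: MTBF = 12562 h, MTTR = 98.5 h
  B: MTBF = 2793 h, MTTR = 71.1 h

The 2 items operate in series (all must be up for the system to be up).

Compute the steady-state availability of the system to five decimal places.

A(A) = MTBF/(MTBF+MTTR) = 12562/(12562+98.5) = 0.992220
A(B) = MTBF/(MTBF+MTTR) = 2793/(2793+71.1) = 0.975175
Series availability: 0.992220 × 0.975175 = 0.96759

0.96759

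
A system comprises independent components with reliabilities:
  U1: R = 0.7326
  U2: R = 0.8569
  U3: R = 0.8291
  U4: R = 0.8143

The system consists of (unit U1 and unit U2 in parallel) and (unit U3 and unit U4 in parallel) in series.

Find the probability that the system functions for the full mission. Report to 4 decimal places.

Parallel (U1 and U2): 1 − (1 − 0.732600)(1 − 0.856900) = 0.961735
Parallel (U3 and U4): 1 − (1 − 0.829100)(1 − 0.814300) = 0.968264
Series ([0.961735] and [0.968264]): 0.961735 × 0.968264 = 0.9312

0.9312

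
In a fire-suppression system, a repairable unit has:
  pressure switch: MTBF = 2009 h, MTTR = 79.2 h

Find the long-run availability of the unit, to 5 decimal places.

A(pressure switch) = MTBF/(MTBF+MTTR) = 2009/(2009+79.2) = 0.96207

0.96207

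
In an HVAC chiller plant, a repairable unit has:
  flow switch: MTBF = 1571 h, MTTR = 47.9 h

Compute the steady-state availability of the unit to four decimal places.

A(flow switch) = MTBF/(MTBF+MTTR) = 1571/(1571+47.9) = 0.9704

0.9704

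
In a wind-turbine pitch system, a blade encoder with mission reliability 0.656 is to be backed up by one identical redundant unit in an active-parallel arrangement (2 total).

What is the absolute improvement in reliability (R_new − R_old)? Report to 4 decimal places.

R_before = 0.656
R_after = 1 − (1 − 0.656)^2 = 0.8817
ΔR = 0.8817 − 0.656 = 0.2257

0.2257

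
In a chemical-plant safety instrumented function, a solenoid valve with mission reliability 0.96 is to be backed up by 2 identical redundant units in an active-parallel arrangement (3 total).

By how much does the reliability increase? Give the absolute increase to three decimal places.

R_before = 0.96
R_after = 1 − (1 − 0.96)^3 = 1.000
ΔR = 1.000 − 0.96 = 0.040

0.040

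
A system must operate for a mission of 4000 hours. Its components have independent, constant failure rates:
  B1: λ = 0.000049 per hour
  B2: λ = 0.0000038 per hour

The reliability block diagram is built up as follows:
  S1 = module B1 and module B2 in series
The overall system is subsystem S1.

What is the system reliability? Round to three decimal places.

0.810

R(B1) = exp(−0.000049 × 4000) = 0.82201
R(B2) = exp(−0.0000038 × 4000) = 0.98491
Series (B1 and B2): 0.82201 × 0.98491 = 0.810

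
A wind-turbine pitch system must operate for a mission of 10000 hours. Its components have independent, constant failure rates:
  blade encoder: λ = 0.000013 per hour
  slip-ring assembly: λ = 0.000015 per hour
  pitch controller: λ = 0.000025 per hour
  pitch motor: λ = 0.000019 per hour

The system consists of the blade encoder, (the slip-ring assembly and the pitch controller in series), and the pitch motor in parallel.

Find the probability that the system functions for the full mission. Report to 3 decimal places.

R(blade encoder) = exp(−0.000013 × 10000) = 0.87810
R(slip-ring assembly) = exp(−0.000015 × 10000) = 0.86071
R(pitch controller) = exp(−0.000025 × 10000) = 0.77880
R(pitch motor) = exp(−0.000019 × 10000) = 0.82696
Series (slip-ring assembly and pitch controller): 0.86071 × 0.77880 = 0.67032
Parallel (blade encoder, [0.67032], and pitch motor): 1 − (1 − 0.87810)(1 − 0.67032)(1 − 0.82696) = 0.993

0.993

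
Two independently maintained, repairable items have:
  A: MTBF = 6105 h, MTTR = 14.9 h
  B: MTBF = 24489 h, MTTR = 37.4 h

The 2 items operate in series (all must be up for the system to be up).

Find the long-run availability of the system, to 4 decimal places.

0.9960

A(A) = MTBF/(MTBF+MTTR) = 6105/(6105+14.9) = 0.997565
A(B) = MTBF/(MTBF+MTTR) = 24489/(24489+37.4) = 0.998475
Series availability: 0.997565 × 0.998475 = 0.9960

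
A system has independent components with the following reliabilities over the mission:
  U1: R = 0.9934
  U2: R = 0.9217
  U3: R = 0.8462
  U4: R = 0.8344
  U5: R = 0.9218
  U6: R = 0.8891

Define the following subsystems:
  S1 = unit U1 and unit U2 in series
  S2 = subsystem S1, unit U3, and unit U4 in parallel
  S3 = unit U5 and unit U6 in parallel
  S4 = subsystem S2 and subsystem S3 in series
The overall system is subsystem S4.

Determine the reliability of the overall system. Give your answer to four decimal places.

0.9892

Series (U1 and U2): 0.993400 × 0.921700 = 0.915617
Parallel ([0.915617], U3, and U4): 1 − (1 − 0.915617)(1 − 0.846200)(1 − 0.834400) = 0.997851
Parallel (U5 and U6): 1 − (1 − 0.921800)(1 − 0.889100) = 0.991328
Series ([0.997851] and [0.991328]): 0.997851 × 0.991328 = 0.9892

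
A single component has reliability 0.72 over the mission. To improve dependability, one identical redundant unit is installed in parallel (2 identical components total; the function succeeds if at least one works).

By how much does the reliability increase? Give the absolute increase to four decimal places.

0.2016

R_before = 0.72
R_after = 1 − (1 − 0.72)^2 = 0.9216
ΔR = 0.9216 − 0.72 = 0.2016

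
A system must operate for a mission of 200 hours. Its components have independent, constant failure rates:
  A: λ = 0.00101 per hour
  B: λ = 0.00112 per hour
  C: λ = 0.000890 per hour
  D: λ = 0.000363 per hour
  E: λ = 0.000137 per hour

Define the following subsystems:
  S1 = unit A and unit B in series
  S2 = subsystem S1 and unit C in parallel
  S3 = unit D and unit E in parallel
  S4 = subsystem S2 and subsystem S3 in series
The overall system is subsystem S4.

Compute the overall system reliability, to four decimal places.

0.9417

R(A) = exp(−0.00101 × 200) = 0.817095
R(B) = exp(−0.00112 × 200) = 0.799315
R(C) = exp(−0.000890 × 200) = 0.836942
R(D) = exp(−0.000363 × 200) = 0.929973
R(E) = exp(−0.000137 × 200) = 0.972972
Series (A and B): 0.817095 × 0.799315 = 0.653116
Parallel ([0.653116] and C): 1 − (1 − 0.653116)(1 − 0.836942) = 0.943438
Parallel (D and E): 1 − (1 − 0.929973)(1 − 0.972972) = 0.998107
Series ([0.943438] and [0.998107]): 0.943438 × 0.998107 = 0.9417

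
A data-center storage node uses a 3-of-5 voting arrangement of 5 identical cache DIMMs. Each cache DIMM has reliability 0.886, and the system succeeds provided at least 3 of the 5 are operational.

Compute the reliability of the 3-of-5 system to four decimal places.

0.9876

R = Σ_{i=3}^{5} C(5,i) p^i (1−p)^{5−i} with p = 0.886
C(5,3)·0.886^3·0.114^2 = 0.090388
C(5,4)·0.886^4·0.114^1 = 0.351245
C(5,5)·0.886^5·0.114^0 = 0.545970
Sum = 0.9876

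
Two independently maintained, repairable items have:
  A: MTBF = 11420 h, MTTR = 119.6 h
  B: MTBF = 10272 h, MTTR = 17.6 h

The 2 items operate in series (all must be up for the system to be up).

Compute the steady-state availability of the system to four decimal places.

0.9879

A(A) = MTBF/(MTBF+MTTR) = 11420/(11420+119.6) = 0.989636
A(B) = MTBF/(MTBF+MTTR) = 10272/(10272+17.6) = 0.998290
Series availability: 0.989636 × 0.998290 = 0.9879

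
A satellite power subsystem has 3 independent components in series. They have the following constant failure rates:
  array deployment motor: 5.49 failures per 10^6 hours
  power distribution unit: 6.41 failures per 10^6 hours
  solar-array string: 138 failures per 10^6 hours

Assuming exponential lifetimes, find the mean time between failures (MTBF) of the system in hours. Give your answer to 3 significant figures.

Series of exponential components: λ_sys = Σ λ_i
λ_sys = 0.00000549 + 0.00000641 + 0.000138 = 1.4990e-04 /h
MTBF = 1 / λ_sys = 6670 h

6670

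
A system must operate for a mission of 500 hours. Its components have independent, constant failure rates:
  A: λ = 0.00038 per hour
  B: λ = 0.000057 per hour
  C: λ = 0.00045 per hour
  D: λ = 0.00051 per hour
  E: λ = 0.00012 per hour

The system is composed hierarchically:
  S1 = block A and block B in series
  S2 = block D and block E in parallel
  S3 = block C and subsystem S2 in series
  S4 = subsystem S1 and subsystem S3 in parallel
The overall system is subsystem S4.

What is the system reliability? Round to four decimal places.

R(A) = exp(−0.00038 × 500) = 0.826959
R(B) = exp(−0.000057 × 500) = 0.971902
R(C) = exp(−0.00045 × 500) = 0.798516
R(D) = exp(−0.00051 × 500) = 0.774916
R(E) = exp(−0.00012 × 500) = 0.941765
Series (A and B): 0.826959 × 0.971902 = 0.803723
Parallel (D and E): 1 − (1 − 0.774916)(1 − 0.941765) = 0.986892
Series (C and [0.986892]): 0.798516 × 0.986892 = 0.788049
Parallel ([0.803723] and [0.788049]): 1 − (1 − 0.803723)(1 − 0.788049) = 0.9584

0.9584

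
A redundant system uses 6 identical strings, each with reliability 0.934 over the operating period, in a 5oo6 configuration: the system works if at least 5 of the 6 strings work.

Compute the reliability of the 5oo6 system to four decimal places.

R = Σ_{i=5}^{6} C(6,i) p^i (1−p)^{6−i} with p = 0.934
C(6,5)·0.934^5·0.066^1 = 0.281468
C(6,6)·0.934^6·0.066^0 = 0.663867
Sum = 0.9453

0.9453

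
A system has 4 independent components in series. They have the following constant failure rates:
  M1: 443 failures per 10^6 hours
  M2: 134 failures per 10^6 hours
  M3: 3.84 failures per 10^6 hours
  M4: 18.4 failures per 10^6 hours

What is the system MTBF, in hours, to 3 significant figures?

1670

Series of exponential components: λ_sys = Σ λ_i
λ_sys = 0.000443 + 0.000134 + 0.00000384 + 0.0000184 = 5.9924e-04 /h
MTBF = 1 / λ_sys = 1670 h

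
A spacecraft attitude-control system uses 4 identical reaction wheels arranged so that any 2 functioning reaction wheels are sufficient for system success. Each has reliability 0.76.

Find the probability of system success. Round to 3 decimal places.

R = Σ_{i=2}^{4} C(4,i) p^i (1−p)^{4−i} with p = 0.76
C(4,2)·0.76^2·0.24^2 = 0.19962
C(4,3)·0.76^3·0.24^1 = 0.42142
C(4,4)·0.76^4·0.24^0 = 0.33362
Sum = 0.955

0.955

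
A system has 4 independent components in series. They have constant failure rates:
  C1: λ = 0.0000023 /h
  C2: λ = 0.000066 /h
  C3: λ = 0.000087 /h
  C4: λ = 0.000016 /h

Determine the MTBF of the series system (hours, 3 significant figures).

Series of exponential components: λ_sys = Σ λ_i
λ_sys = 0.0000023 + 0.000066 + 0.000087 + 0.000016 = 1.7130e-04 /h
MTBF = 1 / λ_sys = 5840 h

5840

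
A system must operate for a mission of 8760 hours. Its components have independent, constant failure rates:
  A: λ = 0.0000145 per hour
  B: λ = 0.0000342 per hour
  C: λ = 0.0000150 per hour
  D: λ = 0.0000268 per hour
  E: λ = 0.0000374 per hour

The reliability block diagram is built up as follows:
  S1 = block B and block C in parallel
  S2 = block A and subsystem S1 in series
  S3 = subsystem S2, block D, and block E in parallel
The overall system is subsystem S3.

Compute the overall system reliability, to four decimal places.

0.9914

R(A) = exp(−0.0000145 × 8760) = 0.880716
R(B) = exp(−0.0000342 × 8760) = 0.741121
R(C) = exp(−0.0000150 × 8760) = 0.876867
R(D) = exp(−0.0000268 × 8760) = 0.790754
R(E) = exp(−0.0000374 × 8760) = 0.720634
Parallel (B and C): 1 − (1 − 0.741121)(1 − 0.876867) = 0.968123
Series (A and [0.968123]): 0.880716 × 0.968123 = 0.852641
Parallel ([0.852641], D, and E): 1 − (1 − 0.852641)(1 − 0.790754)(1 − 0.720634) = 0.9914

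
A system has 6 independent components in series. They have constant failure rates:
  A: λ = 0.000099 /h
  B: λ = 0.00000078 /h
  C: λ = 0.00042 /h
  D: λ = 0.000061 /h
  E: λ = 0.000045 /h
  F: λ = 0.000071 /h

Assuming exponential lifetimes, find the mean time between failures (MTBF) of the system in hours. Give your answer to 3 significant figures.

1440

Series of exponential components: λ_sys = Σ λ_i
λ_sys = 0.000099 + 0.00000078 + 0.00042 + 0.000061 + 0.000045 + 0.000071 = 6.9678e-04 /h
MTBF = 1 / λ_sys = 1440 h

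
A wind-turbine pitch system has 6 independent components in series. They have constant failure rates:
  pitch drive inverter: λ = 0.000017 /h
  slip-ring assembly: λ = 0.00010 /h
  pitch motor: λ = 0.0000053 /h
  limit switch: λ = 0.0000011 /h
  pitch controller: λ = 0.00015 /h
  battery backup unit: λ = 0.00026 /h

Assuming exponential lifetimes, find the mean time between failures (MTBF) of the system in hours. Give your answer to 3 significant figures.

Series of exponential components: λ_sys = Σ λ_i
λ_sys = 0.000017 + 0.00010 + 0.0000053 + 0.0000011 + 0.00015 + 0.00026 = 5.3340e-04 /h
MTBF = 1 / λ_sys = 1870 h

1870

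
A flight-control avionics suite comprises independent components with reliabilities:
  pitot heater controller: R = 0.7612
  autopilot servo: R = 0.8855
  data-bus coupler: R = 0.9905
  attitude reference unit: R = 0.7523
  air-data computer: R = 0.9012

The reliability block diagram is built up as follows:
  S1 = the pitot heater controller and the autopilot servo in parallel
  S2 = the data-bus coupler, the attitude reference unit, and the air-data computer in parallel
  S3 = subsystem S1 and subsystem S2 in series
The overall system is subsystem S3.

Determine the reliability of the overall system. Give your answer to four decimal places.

Parallel (pitot heater controller and autopilot servo): 1 − (1 − 0.761200)(1 − 0.885500) = 0.972657
Parallel (data-bus coupler, attitude reference unit, and air-data computer): 1 − (1 − 0.990500)(1 − 0.752300)(1 − 0.901200) = 0.999768
Series ([0.972657] and [0.999768]): 0.972657 × 0.999768 = 0.9724

0.9724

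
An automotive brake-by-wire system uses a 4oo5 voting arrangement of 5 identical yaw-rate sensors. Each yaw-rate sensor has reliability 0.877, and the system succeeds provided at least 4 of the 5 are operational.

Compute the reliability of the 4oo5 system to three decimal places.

R = Σ_{i=4}^{5} C(5,i) p^i (1−p)^{5−i} with p = 0.877
C(5,4)·0.877^4·0.123^1 = 0.36381
C(5,5)·0.877^5·0.123^0 = 0.51880
Sum = 0.883

0.883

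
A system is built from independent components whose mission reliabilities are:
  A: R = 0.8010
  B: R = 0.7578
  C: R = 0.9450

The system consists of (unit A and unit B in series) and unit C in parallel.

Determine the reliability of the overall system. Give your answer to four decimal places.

0.9784

Series (A and B): 0.801000 × 0.757800 = 0.606998
Parallel ([0.606998] and C): 1 − (1 − 0.606998)(1 − 0.945000) = 0.9784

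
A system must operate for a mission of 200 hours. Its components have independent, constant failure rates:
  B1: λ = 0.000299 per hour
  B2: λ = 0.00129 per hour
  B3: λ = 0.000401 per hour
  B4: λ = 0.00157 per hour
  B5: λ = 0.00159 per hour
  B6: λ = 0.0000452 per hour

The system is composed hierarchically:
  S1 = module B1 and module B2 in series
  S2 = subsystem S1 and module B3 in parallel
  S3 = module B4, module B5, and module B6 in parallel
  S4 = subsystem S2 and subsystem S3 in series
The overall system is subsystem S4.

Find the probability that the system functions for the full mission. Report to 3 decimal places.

0.978

R(B1) = exp(−0.000299 × 200) = 0.94195
R(B2) = exp(−0.00129 × 200) = 0.77260
R(B3) = exp(−0.000401 × 200) = 0.92293
R(B4) = exp(−0.00157 × 200) = 0.73052
R(B5) = exp(−0.00159 × 200) = 0.72760
R(B6) = exp(−0.0000452 × 200) = 0.99100
Series (B1 and B2): 0.94195 × 0.77260 = 0.72775
Parallel ([0.72775] and B3): 1 − (1 − 0.72775)(1 − 0.92293) = 0.97902
Parallel (B4, B5, and B6): 1 − (1 − 0.73052)(1 − 0.72760)(1 − 0.99100) = 0.99934
Series ([0.97902] and [0.99934]): 0.97902 × 0.99934 = 0.978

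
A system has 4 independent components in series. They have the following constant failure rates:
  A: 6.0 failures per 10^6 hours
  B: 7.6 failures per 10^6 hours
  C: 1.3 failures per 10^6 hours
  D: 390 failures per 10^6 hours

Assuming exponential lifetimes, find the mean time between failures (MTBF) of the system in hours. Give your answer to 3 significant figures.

2470

Series of exponential components: λ_sys = Σ λ_i
λ_sys = 0.0000060 + 0.0000076 + 0.0000013 + 0.00039 = 4.0490e-04 /h
MTBF = 1 / λ_sys = 2470 h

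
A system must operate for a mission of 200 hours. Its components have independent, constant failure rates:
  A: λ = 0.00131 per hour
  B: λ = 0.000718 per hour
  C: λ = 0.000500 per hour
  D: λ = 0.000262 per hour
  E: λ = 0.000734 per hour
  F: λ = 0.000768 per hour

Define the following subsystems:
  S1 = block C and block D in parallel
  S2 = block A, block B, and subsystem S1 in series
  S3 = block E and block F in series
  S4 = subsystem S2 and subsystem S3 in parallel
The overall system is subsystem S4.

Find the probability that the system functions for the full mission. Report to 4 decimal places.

R(A) = exp(−0.00131 × 200) = 0.769511
R(B) = exp(−0.000718 × 200) = 0.866234
R(C) = exp(−0.000500 × 200) = 0.904837
R(D) = exp(−0.000262 × 200) = 0.948949
R(E) = exp(−0.000734 × 200) = 0.863467
R(F) = exp(−0.000768 × 200) = 0.857615
Parallel (C and D): 1 − (1 − 0.904837)(1 − 0.948949) = 0.995142
Series (A, B, and [0.995142]): 0.769511 × 0.866234 × 0.995142 = 0.663338
Series (E and F): 0.863467 × 0.857615 = 0.740522
Parallel ([0.663338] and [0.740522]): 1 − (1 − 0.663338)(1 − 0.740522) = 0.9126

0.9126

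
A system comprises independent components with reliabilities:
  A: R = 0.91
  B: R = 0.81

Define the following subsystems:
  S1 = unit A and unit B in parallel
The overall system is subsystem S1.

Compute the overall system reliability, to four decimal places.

Parallel (A and B): 1 − (1 − 0.910000)(1 − 0.810000) = 0.9829

0.9829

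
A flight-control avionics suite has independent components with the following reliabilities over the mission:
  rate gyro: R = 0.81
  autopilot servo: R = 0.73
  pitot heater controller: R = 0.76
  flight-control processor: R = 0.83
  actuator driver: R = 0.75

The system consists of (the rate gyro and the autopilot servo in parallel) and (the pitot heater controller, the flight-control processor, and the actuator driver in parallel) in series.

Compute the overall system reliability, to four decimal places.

0.9390

Parallel (rate gyro and autopilot servo): 1 − (1 − 0.810000)(1 − 0.730000) = 0.948700
Parallel (pitot heater controller, flight-control processor, and actuator driver): 1 − (1 − 0.760000)(1 − 0.830000)(1 − 0.750000) = 0.989800
Series ([0.948700] and [0.989800]): 0.948700 × 0.989800 = 0.9390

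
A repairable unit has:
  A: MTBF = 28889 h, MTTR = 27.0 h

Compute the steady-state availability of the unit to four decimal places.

0.9991

A(A) = MTBF/(MTBF+MTTR) = 28889/(28889+27.0) = 0.9991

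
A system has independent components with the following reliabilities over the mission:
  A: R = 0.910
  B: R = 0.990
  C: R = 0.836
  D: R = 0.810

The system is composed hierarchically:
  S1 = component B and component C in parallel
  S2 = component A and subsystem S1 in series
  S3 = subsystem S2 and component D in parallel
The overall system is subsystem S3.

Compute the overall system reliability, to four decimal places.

Parallel (B and C): 1 − (1 − 0.990000)(1 − 0.836000) = 0.998360
Series (A and [0.998360]): 0.910000 × 0.998360 = 0.908508
Parallel ([0.908508] and D): 1 − (1 − 0.908508)(1 − 0.810000) = 0.9826

0.9826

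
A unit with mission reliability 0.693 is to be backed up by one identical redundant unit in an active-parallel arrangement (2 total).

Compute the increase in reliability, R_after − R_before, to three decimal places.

0.213

R_before = 0.693
R_after = 1 − (1 − 0.693)^2 = 0.906
ΔR = 0.906 − 0.693 = 0.213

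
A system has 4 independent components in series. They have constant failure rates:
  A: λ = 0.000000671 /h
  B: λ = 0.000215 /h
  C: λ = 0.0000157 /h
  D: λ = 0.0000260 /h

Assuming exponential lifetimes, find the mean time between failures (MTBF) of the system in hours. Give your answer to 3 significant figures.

Series of exponential components: λ_sys = Σ λ_i
λ_sys = 0.000000671 + 0.000215 + 0.0000157 + 0.0000260 = 2.5737e-04 /h
MTBF = 1 / λ_sys = 3890 h

3890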